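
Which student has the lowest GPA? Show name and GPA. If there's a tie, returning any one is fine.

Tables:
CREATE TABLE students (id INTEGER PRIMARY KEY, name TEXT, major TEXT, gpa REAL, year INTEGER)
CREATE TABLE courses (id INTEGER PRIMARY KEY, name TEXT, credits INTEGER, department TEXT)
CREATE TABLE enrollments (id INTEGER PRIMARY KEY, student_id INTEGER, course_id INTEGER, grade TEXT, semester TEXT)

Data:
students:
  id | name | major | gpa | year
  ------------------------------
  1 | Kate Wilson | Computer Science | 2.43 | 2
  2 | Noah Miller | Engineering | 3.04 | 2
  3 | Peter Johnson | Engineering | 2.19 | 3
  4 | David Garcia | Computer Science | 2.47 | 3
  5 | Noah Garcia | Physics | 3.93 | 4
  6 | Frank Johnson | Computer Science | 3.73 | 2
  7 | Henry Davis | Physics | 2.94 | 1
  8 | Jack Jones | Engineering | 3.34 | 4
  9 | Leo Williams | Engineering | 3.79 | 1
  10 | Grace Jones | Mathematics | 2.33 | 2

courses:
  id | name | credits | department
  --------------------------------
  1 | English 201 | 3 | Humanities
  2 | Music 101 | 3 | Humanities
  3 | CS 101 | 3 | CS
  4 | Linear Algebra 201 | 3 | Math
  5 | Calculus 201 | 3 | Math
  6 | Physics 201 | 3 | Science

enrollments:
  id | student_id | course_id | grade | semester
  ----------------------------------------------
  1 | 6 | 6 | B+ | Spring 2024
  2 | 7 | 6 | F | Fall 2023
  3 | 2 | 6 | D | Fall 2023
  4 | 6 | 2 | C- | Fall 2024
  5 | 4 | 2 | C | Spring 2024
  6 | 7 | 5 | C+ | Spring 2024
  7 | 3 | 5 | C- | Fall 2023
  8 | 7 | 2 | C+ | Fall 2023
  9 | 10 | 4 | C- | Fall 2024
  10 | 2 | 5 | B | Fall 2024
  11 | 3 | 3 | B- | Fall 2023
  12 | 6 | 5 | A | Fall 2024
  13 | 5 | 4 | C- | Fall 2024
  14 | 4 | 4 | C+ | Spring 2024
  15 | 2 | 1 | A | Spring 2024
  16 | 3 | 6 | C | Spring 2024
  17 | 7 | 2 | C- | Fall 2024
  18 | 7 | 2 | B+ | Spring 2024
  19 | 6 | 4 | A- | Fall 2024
SELECT name, gpa FROM students ORDER BY gpa ASC LIMIT 1

Execution result:
name | gpa
Peter Johnson | 2.19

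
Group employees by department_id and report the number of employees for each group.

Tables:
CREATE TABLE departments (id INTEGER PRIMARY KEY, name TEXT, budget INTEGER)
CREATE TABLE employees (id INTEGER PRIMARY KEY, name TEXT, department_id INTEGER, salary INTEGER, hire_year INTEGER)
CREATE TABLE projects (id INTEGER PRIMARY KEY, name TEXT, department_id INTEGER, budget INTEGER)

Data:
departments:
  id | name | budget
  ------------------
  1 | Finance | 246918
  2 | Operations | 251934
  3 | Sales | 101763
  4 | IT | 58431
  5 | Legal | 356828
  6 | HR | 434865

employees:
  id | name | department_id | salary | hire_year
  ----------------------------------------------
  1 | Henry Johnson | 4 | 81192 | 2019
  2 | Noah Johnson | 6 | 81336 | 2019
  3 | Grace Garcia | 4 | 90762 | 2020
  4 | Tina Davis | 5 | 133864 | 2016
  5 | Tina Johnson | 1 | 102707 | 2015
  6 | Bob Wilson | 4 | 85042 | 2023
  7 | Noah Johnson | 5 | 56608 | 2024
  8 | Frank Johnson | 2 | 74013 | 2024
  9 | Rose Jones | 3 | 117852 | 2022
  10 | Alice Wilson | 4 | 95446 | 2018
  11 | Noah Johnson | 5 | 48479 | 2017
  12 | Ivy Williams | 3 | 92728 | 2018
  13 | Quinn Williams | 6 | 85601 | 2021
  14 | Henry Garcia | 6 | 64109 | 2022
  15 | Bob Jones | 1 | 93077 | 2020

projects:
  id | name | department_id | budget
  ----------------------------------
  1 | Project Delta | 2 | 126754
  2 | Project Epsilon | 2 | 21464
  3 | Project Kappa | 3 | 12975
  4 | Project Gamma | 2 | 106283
SELECT department_id, COUNT(*) AS n FROM employees GROUP BY department_id

Execution result:
department_id | n
1 | 2
2 | 1
3 | 2
4 | 4
5 | 3
6 | 3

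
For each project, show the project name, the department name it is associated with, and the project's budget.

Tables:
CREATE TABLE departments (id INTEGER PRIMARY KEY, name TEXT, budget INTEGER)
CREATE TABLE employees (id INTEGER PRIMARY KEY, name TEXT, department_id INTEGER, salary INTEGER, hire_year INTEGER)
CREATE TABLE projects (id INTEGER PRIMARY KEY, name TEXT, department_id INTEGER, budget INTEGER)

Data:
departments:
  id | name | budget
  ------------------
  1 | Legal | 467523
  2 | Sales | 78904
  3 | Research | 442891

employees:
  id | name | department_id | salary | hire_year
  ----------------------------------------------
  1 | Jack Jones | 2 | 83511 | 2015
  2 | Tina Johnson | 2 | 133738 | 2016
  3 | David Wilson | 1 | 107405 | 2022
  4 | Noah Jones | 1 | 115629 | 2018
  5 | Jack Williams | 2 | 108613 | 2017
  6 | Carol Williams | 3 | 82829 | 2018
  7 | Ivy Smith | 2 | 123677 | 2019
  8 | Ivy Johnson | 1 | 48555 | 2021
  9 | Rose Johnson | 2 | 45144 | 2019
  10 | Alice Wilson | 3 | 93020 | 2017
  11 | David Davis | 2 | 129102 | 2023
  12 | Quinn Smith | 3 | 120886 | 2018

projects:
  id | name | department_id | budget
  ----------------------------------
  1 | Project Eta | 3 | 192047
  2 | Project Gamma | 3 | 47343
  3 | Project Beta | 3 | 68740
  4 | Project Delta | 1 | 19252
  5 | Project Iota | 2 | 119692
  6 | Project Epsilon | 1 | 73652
SELECT c.name, p.name AS department, c.budget FROM projects c JOIN departments p ON c.department_id = p.id

Execution result:
name | department | budget
Project Eta | Research | 192047
Project Gamma | Research | 47343
Project Beta | Research | 68740
Project Delta | Legal | 19252
Project Iota | Sales | 119692
Project Epsilon | Legal | 73652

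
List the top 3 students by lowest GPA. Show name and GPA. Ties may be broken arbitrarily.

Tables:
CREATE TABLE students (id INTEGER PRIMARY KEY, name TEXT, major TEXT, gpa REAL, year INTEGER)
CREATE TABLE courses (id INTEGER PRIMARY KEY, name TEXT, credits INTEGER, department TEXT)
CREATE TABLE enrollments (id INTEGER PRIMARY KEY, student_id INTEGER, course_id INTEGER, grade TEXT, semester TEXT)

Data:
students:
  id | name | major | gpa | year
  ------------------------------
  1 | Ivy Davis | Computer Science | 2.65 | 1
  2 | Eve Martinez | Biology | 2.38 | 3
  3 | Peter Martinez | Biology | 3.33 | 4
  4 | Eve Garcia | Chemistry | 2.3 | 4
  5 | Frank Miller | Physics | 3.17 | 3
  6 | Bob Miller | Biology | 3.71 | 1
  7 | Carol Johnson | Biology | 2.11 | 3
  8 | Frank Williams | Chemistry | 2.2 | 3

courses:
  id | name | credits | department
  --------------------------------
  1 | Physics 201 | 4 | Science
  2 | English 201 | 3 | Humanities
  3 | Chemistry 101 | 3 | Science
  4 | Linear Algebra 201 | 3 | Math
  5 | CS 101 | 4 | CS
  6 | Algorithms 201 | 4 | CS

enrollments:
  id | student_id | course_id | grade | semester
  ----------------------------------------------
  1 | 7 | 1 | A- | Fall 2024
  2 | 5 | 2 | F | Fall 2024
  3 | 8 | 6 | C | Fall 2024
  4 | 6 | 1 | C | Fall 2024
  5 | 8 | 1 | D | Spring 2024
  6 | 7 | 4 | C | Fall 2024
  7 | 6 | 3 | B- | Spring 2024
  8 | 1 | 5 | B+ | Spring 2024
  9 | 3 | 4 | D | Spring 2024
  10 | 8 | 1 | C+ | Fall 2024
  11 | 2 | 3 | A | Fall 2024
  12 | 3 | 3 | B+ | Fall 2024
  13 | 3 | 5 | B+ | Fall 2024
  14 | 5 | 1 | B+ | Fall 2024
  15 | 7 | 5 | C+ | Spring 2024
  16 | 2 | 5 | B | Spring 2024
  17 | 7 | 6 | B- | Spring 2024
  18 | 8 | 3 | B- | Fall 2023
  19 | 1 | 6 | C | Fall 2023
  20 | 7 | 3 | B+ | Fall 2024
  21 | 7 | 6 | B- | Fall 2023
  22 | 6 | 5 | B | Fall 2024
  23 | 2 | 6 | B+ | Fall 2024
SELECT name, gpa FROM students ORDER BY gpa ASC LIMIT 3

Execution result:
name | gpa
Carol Johnson | 2.11
Frank Williams | 2.20
Eve Garcia | 2.30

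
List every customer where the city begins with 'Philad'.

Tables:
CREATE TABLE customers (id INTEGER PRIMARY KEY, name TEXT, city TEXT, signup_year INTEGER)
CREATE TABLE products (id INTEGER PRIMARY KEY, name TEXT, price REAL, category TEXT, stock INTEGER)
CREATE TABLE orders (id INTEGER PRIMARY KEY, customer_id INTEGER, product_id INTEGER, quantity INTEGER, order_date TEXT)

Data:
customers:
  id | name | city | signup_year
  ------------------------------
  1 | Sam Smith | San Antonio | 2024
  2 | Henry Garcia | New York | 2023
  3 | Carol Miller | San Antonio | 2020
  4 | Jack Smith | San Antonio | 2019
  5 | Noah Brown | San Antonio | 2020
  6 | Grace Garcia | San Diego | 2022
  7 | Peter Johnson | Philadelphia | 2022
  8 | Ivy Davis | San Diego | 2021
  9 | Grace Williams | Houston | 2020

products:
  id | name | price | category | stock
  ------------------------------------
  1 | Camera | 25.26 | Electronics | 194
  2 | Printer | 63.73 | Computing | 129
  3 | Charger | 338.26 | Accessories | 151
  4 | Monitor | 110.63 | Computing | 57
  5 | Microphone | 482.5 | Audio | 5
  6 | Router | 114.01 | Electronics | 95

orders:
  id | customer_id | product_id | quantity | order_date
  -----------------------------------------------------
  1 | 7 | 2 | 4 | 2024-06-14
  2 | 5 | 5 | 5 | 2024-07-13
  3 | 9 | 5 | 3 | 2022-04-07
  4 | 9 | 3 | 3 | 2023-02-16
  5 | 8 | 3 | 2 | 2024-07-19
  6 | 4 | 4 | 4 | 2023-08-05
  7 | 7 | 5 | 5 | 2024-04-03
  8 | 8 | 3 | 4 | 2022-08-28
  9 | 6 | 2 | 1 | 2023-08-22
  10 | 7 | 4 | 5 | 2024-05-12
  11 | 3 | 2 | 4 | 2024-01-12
SELECT name, city FROM customers WHERE city LIKE 'Philad%'

Execution result:
name | city
Peter Johnson | Philadelphia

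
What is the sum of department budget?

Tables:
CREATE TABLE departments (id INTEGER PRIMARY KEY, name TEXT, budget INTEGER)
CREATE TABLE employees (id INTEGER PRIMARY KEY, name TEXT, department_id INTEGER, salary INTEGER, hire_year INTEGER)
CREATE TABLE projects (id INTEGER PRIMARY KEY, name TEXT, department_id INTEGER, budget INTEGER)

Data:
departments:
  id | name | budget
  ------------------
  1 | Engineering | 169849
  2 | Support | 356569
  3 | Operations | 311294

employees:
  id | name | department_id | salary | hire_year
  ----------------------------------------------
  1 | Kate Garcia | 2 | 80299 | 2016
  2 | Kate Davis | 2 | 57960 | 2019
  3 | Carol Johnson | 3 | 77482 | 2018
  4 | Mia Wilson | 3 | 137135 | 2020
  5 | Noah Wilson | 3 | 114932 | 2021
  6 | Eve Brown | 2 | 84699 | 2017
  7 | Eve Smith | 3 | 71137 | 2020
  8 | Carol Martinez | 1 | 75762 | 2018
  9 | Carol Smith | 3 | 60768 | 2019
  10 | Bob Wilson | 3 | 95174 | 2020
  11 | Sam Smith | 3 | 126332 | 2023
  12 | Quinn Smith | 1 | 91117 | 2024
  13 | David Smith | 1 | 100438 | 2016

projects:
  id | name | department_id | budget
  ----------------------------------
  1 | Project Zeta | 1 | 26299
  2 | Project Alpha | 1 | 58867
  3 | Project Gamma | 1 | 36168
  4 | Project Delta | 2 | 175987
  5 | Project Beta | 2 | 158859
SELECT SUM(budget) FROM departments

Execution result:
837712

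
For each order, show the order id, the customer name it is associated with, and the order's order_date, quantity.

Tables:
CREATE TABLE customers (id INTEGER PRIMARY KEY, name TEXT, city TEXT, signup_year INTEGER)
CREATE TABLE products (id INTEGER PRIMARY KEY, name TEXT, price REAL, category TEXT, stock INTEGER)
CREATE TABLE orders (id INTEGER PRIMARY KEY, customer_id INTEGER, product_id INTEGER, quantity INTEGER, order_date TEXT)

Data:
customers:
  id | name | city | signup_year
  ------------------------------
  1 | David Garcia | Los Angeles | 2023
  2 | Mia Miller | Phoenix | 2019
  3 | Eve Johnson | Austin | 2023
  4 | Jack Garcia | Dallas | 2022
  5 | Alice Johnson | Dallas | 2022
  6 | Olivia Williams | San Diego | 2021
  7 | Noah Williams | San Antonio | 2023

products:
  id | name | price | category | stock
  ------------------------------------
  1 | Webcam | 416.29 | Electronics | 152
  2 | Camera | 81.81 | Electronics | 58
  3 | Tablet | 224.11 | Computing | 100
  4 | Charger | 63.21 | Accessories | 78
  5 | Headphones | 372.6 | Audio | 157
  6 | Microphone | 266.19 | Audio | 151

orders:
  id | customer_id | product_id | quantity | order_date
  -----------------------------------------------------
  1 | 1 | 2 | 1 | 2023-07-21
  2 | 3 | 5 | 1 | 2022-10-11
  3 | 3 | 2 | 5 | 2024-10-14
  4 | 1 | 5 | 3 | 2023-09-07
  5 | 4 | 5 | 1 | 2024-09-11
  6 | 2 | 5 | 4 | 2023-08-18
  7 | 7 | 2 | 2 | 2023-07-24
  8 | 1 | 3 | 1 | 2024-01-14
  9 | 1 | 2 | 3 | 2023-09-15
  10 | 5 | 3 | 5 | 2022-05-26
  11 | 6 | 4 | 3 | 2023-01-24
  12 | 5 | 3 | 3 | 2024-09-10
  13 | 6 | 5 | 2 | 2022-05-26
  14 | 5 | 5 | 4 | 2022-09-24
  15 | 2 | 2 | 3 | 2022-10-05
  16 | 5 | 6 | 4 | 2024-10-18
SELECT c.id, p.name AS customer, c.order_date, c.quantity FROM orders c JOIN customers p ON c.customer_id = p.id

Execution result:
id | customer | order_date | quantity
1 | David Garcia | 2023-07-21 | 1
2 | Eve Johnson | 2022-10-11 | 1
3 | Eve Johnson | 2024-10-14 | 5
4 | David Garcia | 2023-09-07 | 3
5 | Jack Garcia | 2024-09-11 | 1
6 | Mia Miller | 2023-08-18 | 4
7 | Noah Williams | 2023-07-24 | 2
8 | David Garcia | 2024-01-14 | 1
9 | David Garcia | 2023-09-15 | 3
10 | Alice Johnson | 2022-05-26 | 5
11 | Olivia Williams | 2023-01-24 | 3
12 | Alice Johnson | 2024-09-10 | 3
13 | Olivia Williams | 2022-05-26 | 2
14 | Alice Johnson | 2022-09-24 | 4
15 | Mia Miller | 2022-10-05 | 3
16 | Alice Johnson | 2024-10-18 | 4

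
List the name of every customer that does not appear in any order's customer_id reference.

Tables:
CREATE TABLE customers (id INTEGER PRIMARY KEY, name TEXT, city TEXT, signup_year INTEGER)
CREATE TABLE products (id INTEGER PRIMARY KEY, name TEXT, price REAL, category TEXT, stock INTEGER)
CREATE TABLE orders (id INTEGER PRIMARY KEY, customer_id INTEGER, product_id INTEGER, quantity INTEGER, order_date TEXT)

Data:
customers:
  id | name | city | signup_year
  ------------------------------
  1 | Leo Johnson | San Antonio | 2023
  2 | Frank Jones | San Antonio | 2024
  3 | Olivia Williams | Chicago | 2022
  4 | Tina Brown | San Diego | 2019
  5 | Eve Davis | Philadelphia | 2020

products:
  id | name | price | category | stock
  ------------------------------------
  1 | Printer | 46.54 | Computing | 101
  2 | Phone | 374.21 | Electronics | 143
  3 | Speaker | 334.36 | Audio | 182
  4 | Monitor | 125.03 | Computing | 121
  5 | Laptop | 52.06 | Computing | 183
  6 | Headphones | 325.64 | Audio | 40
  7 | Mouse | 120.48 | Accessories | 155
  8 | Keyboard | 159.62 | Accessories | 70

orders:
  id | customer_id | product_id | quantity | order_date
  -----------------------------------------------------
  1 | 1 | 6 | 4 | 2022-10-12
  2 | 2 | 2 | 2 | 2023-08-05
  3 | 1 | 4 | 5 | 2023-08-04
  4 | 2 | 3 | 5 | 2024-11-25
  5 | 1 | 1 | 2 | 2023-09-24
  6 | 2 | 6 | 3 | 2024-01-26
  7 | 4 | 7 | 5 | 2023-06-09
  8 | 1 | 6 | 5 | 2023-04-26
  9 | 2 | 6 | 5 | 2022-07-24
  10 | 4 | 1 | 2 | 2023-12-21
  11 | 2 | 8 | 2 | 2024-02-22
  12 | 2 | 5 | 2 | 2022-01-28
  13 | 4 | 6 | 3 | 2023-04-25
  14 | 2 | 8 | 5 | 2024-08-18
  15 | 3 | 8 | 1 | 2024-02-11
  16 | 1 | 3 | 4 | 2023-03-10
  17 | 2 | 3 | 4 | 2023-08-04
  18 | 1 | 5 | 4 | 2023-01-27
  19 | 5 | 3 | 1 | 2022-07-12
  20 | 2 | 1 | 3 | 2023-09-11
SELECT p.name FROM customers p LEFT JOIN orders c ON c.customer_id = p.id WHERE c.id IS NULL

Execution result:
(no rows)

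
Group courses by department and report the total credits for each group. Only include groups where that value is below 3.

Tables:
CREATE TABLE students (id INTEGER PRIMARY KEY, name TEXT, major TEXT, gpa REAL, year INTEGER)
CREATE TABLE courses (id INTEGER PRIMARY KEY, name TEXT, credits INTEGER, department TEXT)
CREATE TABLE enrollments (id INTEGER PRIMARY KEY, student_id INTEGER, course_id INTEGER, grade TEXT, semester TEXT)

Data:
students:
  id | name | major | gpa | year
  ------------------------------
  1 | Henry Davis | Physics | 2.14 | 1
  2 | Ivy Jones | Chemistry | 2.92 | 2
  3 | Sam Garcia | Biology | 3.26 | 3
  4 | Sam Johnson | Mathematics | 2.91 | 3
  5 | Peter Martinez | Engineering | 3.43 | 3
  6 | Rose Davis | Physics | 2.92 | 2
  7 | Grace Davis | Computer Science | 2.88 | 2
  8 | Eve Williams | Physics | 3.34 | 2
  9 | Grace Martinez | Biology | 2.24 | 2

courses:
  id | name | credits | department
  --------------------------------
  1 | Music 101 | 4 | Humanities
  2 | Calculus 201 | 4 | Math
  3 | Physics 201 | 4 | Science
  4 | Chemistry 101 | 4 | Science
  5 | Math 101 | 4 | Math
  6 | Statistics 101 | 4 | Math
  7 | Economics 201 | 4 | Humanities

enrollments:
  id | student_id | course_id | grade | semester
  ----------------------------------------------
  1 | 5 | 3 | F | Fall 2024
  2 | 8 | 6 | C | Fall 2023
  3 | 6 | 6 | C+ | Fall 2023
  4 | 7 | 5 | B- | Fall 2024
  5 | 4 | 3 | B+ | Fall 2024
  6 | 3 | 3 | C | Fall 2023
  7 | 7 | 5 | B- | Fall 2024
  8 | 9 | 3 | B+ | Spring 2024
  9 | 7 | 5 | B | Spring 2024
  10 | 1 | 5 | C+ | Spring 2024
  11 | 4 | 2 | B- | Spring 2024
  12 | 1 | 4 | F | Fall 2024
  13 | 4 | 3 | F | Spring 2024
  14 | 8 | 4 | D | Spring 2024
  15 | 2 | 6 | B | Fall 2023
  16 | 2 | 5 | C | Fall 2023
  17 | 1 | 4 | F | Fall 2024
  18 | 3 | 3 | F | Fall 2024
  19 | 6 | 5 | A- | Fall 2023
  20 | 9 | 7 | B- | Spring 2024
SELECT department, SUM(credits) AS sum_credits FROM courses GROUP BY department HAVING SUM(credits) < 3

Execution result:
(no rows)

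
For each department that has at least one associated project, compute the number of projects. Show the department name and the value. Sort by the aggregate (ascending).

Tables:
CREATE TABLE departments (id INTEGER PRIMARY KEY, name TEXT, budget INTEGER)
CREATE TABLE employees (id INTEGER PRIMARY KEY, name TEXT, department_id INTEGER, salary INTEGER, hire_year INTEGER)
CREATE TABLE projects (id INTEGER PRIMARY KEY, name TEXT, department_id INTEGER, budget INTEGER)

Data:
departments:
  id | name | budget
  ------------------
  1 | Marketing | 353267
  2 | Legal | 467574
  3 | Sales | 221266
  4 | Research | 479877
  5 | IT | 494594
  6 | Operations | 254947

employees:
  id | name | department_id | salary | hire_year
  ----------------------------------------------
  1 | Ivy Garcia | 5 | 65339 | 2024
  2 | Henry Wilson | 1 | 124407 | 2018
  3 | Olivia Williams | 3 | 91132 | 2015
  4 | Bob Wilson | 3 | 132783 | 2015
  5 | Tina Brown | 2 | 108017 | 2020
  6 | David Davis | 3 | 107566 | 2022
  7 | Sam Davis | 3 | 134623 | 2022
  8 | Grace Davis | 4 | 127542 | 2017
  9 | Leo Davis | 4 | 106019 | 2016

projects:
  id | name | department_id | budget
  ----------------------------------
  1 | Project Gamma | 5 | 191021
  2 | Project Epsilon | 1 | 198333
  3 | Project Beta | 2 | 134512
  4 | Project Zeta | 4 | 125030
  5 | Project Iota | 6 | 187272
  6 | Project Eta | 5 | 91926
SELECT p.name, COUNT(*) AS n FROM projects c JOIN departments p ON c.department_id = p.id GROUP BY p.id, p.name ORDER BY n ASC

Execution result:
name | n
Marketing | 1
Legal | 1
Research | 1
Operations | 1
IT | 2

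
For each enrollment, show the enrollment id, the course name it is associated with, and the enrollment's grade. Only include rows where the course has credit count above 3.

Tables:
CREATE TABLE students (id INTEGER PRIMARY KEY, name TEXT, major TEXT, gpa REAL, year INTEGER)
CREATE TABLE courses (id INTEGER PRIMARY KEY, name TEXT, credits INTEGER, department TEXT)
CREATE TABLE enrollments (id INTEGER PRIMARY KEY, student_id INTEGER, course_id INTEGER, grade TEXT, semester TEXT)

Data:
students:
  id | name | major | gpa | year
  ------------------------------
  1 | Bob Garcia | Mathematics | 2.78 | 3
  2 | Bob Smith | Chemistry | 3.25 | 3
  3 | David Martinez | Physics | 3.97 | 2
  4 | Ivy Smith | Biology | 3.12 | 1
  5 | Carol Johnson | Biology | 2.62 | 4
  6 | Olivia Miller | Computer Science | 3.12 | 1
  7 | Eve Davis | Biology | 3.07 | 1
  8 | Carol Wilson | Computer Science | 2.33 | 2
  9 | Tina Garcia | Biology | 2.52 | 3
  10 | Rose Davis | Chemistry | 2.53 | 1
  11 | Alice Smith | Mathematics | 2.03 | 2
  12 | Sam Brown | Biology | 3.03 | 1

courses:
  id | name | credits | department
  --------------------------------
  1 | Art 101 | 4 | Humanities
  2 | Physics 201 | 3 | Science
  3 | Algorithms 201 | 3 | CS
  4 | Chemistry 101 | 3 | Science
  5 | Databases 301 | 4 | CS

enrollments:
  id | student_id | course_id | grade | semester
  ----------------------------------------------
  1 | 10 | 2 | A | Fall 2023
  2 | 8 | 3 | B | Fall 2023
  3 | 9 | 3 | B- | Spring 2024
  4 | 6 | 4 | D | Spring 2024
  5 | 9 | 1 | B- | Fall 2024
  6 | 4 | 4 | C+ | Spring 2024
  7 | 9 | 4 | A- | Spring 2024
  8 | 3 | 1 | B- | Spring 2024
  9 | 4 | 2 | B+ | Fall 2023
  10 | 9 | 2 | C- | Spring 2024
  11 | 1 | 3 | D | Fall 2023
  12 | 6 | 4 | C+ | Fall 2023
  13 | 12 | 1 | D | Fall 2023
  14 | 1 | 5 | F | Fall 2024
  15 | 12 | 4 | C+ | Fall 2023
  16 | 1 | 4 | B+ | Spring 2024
SELECT c.id, p.name AS course, c.grade FROM enrollments c JOIN courses p ON c.course_id = p.id WHERE p.credits > 3

Execution result:
id | course | grade
5 | Art 101 | B-
8 | Art 101 | B-
13 | Art 101 | D
14 | Databases 301 | F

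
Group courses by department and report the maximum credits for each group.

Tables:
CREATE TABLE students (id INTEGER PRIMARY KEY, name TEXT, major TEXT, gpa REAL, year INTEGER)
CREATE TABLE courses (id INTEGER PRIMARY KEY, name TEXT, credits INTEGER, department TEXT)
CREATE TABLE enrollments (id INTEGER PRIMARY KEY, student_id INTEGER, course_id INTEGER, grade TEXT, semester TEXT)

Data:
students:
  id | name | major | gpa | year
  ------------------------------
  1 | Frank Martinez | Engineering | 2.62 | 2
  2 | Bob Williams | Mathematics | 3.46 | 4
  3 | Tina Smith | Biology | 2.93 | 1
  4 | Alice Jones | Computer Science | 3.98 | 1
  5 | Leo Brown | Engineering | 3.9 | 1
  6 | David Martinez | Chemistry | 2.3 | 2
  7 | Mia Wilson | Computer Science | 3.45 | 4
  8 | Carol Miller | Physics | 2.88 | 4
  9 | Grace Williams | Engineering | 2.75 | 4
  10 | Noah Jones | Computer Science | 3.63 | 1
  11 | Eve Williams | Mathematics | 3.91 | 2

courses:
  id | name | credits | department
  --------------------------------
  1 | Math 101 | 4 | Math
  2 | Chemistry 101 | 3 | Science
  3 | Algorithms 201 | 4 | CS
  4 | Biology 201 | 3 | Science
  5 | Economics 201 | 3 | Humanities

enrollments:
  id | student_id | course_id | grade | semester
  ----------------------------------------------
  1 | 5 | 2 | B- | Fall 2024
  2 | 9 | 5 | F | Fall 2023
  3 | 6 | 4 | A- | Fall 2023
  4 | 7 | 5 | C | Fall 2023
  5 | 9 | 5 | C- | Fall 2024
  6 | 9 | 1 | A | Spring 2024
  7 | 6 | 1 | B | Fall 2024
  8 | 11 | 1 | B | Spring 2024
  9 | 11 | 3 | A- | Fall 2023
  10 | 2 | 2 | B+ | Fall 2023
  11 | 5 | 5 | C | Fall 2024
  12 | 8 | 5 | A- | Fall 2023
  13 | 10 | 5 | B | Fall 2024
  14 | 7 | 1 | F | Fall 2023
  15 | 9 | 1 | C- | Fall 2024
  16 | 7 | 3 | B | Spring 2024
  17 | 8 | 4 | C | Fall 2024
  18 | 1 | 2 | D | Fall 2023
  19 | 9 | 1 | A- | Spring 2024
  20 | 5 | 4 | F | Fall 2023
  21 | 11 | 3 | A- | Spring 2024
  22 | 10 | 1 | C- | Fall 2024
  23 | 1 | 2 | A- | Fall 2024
SELECT department, MAX(credits) AS max_credits FROM courses GROUP BY department

Execution result:
department | max_credits
CS | 4
Humanities | 3
Math | 4
Science | 3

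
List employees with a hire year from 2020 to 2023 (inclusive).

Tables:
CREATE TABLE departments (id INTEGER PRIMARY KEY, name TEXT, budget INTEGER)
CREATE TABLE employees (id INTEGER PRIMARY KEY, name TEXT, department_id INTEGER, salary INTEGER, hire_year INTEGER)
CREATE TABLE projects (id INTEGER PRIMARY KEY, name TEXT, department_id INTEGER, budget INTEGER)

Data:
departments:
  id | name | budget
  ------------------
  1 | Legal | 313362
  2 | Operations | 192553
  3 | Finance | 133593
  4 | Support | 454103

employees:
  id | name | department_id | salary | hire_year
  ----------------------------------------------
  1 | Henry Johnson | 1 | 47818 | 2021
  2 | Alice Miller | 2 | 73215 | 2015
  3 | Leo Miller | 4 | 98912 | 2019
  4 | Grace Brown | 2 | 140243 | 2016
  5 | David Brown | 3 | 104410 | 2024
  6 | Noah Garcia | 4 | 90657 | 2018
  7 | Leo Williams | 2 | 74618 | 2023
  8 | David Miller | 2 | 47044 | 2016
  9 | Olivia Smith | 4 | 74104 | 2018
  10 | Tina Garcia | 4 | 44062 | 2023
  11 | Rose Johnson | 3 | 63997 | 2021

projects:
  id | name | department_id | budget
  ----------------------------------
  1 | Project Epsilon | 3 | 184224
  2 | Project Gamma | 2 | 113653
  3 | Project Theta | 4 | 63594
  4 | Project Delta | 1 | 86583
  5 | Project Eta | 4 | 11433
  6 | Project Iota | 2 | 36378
SELECT name, hire_year FROM employees WHERE hire_year BETWEEN 2020 AND 2023

Execution result:
name | hire_year
Henry Johnson | 2021
Leo Williams | 2023
Tina Garcia | 2023
Rose Johnson | 2021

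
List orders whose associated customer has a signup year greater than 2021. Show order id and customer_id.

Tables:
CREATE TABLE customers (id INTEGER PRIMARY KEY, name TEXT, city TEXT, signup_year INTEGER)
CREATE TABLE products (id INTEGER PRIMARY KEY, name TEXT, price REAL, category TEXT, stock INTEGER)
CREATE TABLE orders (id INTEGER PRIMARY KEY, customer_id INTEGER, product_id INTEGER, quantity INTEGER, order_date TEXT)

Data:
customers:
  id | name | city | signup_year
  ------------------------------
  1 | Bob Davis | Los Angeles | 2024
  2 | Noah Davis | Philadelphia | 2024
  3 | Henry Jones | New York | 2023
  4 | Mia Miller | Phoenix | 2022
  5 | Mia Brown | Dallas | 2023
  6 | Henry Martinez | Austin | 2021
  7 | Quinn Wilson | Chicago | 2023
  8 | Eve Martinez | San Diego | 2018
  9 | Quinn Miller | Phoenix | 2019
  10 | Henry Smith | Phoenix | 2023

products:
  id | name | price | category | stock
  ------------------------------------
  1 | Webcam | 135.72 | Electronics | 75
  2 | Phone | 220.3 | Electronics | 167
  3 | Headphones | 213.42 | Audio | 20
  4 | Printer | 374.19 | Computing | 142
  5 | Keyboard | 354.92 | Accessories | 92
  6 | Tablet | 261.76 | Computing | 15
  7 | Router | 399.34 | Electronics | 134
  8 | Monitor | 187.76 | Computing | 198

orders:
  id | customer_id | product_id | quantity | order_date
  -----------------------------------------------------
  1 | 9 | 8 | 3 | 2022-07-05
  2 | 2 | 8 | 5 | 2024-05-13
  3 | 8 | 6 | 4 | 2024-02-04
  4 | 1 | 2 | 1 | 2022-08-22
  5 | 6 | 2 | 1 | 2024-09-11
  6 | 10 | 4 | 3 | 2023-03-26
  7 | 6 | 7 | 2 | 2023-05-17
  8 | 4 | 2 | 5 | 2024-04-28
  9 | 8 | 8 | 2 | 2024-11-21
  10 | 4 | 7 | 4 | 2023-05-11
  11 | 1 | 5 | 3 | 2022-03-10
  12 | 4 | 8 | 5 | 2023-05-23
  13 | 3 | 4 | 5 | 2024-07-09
SELECT id, customer_id FROM orders WHERE customer_id IN (SELECT id FROM customers WHERE signup_year > 2021)

Execution result:
id | customer_id
2 | 2
4 | 1
6 | 10
8 | 4
10 | 4
11 | 1
12 | 4
13 | 3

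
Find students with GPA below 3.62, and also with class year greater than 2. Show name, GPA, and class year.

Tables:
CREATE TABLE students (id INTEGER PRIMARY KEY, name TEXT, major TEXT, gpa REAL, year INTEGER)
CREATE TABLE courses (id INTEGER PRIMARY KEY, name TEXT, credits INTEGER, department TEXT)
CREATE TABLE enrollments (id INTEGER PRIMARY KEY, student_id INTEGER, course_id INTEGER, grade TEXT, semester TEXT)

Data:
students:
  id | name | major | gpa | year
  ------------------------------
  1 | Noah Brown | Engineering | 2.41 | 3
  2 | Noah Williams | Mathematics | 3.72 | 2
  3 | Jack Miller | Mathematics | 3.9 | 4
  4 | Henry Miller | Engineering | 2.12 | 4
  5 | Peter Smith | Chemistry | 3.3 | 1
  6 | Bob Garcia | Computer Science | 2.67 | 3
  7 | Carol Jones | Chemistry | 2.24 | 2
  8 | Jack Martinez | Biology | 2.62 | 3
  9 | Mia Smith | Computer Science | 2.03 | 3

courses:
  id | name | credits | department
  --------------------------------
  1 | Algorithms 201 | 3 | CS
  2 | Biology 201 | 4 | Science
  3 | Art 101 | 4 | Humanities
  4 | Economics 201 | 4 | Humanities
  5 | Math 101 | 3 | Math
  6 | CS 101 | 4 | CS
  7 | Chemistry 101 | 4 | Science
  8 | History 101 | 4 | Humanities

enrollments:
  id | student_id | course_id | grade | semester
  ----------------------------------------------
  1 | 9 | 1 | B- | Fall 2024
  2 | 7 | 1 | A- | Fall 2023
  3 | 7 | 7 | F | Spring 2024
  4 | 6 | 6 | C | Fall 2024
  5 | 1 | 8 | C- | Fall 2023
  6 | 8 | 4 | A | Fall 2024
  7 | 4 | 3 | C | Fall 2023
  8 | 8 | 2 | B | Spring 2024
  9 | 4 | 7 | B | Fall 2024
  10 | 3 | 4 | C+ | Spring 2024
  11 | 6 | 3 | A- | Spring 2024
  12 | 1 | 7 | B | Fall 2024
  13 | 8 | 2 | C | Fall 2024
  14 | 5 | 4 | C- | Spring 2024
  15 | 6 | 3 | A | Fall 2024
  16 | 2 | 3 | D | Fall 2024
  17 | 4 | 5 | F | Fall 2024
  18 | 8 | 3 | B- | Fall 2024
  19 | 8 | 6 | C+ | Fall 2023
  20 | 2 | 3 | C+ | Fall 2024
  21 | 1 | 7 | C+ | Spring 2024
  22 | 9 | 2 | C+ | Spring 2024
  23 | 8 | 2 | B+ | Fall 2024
SELECT name, gpa, year FROM students WHERE gpa < 3.62 AND year > 2

Execution result:
name | gpa | year
Noah Brown | 2.41 | 3
Henry Miller | 2.12 | 4
Bob Garcia | 2.67 | 3
Jack Martinez | 2.62 | 3
Mia Smith | 2.03 | 3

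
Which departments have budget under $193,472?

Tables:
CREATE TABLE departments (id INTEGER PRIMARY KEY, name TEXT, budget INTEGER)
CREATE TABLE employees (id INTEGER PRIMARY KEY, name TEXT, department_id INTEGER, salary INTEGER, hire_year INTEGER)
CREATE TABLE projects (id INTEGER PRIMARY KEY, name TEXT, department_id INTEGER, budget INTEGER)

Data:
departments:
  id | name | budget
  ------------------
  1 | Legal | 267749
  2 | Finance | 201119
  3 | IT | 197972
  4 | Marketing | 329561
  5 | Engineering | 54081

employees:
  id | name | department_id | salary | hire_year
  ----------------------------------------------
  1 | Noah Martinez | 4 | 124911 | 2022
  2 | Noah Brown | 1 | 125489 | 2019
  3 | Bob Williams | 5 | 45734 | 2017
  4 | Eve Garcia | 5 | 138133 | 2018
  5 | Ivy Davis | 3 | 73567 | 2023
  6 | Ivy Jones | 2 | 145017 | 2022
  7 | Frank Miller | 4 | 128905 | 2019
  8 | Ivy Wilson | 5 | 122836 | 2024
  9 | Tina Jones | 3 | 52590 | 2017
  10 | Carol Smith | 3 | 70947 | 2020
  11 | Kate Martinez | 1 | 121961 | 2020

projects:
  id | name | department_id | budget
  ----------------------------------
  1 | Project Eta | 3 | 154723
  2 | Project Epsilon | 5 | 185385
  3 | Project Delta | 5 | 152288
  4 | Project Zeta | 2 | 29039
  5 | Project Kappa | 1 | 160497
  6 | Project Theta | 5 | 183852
SELECT name, budget FROM departments WHERE budget < 193472

Execution result:
name | budget
Engineering | 54081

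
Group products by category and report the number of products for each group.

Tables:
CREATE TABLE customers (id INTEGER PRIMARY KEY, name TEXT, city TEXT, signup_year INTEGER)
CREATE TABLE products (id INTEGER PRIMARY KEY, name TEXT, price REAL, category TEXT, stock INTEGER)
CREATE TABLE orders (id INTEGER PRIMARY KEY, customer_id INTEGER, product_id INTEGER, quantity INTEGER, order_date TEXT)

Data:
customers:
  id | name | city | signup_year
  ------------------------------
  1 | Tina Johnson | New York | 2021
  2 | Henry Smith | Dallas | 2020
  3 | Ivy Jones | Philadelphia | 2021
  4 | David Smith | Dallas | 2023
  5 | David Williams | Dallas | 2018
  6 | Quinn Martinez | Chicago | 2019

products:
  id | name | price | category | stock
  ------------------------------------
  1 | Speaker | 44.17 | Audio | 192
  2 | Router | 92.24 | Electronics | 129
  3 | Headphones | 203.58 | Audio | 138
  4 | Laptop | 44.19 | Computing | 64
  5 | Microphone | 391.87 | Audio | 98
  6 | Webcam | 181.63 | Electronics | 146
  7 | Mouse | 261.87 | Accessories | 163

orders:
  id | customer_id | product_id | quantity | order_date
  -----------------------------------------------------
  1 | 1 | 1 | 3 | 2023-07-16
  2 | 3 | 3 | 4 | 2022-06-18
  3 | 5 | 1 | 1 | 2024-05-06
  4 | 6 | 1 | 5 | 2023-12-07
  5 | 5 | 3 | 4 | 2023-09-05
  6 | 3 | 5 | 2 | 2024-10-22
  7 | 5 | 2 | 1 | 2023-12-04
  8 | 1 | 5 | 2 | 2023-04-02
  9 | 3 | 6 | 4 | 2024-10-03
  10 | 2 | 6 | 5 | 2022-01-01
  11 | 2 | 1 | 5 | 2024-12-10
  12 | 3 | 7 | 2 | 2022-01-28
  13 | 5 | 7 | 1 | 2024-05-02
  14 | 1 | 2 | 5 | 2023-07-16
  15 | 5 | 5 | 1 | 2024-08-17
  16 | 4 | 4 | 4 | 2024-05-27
SELECT category, COUNT(*) AS n FROM products GROUP BY category

Execution result:
category | n
Accessories | 1
Audio | 3
Computing | 1
Electronics | 2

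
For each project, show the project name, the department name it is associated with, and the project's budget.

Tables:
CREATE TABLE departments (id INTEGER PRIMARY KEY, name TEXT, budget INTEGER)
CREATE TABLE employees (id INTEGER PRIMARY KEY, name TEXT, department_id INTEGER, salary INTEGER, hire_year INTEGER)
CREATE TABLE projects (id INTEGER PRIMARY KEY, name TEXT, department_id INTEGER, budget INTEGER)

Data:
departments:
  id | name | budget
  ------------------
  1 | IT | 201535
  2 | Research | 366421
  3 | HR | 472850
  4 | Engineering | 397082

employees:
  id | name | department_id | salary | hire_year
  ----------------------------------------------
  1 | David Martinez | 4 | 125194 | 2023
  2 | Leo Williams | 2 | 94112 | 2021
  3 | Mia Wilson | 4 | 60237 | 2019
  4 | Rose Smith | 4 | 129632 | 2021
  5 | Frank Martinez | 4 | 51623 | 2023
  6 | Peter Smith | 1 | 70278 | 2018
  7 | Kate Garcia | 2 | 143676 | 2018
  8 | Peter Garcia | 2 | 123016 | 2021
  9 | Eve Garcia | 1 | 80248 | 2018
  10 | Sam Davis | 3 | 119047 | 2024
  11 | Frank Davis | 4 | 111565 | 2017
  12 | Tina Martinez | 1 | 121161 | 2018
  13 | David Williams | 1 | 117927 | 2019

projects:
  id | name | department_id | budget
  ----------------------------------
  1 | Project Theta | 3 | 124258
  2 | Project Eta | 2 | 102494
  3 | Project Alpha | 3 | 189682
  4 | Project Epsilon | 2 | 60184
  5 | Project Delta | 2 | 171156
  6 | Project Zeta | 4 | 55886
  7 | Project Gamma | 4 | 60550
SELECT c.name, p.name AS department, c.budget FROM projects c JOIN departments p ON c.department_id = p.id

Execution result:
name | department | budget
Project Theta | HR | 124258
Project Eta | Research | 102494
Project Alpha | HR | 189682
Project Epsilon | Research | 60184
Project Delta | Research | 171156
Project Zeta | Engineering | 55886
Project Gamma | Engineering | 60550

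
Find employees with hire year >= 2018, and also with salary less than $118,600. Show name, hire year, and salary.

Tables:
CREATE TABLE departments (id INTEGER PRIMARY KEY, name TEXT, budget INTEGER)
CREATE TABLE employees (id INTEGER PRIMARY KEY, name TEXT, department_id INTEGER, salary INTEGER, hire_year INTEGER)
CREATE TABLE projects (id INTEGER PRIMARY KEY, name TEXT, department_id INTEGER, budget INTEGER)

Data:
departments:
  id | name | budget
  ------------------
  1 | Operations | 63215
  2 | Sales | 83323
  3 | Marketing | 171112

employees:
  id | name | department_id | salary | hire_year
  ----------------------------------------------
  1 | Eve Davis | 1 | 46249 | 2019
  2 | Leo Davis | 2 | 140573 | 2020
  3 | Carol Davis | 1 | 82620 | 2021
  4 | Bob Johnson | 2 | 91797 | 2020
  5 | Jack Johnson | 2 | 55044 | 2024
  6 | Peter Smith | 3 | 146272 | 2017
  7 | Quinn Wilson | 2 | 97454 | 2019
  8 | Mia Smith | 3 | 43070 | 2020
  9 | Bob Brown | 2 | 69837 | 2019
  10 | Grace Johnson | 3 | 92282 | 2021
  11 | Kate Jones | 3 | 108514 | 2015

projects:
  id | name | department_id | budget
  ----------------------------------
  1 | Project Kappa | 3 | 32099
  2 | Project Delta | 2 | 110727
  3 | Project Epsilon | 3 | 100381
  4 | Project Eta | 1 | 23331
SELECT name, hire_year, salary FROM employees WHERE hire_year >= 2018 AND salary < 118600

Execution result:
name | hire_year | salary
Eve Davis | 2019 | 46249
Carol Davis | 2021 | 82620
Bob Johnson | 2020 | 91797
Jack Johnson | 2024 | 55044
Quinn Wilson | 2019 | 97454
Mia Smith | 2020 | 43070
Bob Brown | 2019 | 69837
Grace Johnson | 2021 | 92282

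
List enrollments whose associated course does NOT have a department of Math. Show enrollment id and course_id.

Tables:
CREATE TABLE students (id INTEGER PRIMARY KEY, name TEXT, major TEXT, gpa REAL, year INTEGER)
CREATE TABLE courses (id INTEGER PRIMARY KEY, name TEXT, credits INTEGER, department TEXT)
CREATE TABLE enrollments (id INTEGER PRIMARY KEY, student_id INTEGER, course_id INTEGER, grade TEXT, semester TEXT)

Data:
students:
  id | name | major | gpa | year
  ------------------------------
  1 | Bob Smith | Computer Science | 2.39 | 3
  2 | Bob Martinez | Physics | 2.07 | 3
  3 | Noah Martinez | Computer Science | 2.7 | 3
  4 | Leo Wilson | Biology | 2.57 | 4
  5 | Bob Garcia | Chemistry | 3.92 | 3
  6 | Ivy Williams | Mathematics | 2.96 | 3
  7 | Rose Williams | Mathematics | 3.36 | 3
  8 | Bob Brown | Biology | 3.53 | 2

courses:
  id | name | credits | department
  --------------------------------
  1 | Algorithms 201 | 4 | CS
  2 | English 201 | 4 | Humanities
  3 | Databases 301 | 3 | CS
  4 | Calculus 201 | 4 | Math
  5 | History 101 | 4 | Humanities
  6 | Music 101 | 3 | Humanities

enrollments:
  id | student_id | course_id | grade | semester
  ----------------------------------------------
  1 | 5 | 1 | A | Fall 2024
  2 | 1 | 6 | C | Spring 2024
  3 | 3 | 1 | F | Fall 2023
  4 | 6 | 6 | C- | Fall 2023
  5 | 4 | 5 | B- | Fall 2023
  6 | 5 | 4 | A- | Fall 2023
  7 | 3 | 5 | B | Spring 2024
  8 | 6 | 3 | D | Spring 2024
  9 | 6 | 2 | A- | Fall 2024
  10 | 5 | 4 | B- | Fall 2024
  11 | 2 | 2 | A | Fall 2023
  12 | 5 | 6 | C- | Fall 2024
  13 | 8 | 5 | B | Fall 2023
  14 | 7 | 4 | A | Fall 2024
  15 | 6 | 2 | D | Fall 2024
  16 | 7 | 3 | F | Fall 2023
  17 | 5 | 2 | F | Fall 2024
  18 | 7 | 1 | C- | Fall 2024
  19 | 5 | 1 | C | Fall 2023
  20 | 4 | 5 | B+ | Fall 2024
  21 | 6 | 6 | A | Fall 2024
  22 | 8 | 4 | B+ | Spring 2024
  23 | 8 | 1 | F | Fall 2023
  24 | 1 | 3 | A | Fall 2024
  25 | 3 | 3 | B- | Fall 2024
SELECT id, course_id FROM enrollments WHERE course_id NOT IN (SELECT id FROM courses WHERE department = 'Math')

Execution result:
id | course_id
1 | 1
2 | 6
3 | 1
4 | 6
5 | 5
7 | 5
8 | 3
9 | 2
11 | 2
12 | 6
13 | 5
15 | 2
16 | 3
17 | 2
18 | 1
19 | 1
20 | 5
21 | 6
23 | 1
24 | 3
25 | 3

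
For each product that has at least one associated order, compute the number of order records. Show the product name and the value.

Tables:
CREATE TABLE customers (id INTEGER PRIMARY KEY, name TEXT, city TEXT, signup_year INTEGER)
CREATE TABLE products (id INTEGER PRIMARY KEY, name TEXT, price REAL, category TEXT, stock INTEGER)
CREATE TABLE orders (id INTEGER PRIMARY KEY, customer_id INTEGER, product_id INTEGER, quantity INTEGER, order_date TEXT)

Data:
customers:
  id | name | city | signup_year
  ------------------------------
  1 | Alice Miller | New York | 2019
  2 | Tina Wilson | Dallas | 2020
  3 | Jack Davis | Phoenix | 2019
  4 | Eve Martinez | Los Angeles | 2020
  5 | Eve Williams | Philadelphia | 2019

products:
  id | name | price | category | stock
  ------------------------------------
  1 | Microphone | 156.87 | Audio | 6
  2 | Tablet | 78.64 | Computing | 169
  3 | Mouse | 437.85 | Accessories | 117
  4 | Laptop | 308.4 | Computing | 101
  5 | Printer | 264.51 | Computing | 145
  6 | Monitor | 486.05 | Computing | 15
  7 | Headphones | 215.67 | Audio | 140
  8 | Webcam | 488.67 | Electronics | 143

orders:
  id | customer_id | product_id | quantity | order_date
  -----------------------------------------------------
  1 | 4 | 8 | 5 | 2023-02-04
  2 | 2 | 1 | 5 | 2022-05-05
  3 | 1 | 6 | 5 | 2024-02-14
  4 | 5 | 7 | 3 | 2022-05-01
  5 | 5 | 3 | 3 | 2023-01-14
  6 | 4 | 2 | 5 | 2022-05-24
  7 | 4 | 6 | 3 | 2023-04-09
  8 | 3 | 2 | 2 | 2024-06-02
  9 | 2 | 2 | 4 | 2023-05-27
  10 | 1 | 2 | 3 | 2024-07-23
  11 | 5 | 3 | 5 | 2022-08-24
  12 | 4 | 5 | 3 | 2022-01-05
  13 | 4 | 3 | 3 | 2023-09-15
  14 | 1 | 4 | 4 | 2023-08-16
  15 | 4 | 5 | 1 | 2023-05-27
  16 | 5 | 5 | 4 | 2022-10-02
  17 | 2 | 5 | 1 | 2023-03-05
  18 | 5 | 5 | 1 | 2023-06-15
SELECT p.name, COUNT(*) AS n FROM orders c JOIN products p ON c.product_id = p.id GROUP BY p.id, p.name

Execution result:
name | n
Microphone | 1
Tablet | 4
Mouse | 3
Laptop | 1
Printer | 5
Monitor | 2
Headphones | 1
Webcam | 1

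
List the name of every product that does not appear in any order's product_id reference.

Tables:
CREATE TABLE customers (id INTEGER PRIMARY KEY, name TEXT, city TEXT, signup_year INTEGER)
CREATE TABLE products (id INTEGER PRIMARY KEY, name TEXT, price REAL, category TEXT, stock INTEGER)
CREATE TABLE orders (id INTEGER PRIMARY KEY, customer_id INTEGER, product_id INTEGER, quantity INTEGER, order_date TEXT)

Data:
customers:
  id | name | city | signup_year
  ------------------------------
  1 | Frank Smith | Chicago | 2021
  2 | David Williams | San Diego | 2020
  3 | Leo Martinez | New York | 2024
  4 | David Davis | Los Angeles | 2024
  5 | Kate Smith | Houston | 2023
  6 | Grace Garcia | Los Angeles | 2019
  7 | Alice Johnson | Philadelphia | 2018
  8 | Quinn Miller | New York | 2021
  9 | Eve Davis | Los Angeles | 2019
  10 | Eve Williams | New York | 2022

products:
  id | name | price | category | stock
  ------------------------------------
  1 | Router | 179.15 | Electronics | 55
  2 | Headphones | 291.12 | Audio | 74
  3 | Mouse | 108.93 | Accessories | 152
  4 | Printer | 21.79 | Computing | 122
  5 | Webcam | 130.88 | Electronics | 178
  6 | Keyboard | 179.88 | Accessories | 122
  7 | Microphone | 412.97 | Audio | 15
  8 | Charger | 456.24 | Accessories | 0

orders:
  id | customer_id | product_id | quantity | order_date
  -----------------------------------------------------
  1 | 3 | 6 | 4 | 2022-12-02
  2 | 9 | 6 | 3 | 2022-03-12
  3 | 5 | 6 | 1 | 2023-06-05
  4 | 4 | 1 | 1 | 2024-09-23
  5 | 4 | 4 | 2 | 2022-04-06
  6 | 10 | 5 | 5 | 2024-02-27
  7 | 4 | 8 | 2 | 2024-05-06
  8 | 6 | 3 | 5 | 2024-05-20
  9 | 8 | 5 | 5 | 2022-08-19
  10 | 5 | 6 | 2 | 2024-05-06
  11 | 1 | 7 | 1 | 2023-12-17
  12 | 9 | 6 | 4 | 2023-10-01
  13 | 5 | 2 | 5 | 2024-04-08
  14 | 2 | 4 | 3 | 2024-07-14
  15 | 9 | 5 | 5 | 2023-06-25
SELECT p.name FROM products p LEFT JOIN orders c ON c.product_id = p.id WHERE c.id IS NULL

Execution result:
(no rows)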